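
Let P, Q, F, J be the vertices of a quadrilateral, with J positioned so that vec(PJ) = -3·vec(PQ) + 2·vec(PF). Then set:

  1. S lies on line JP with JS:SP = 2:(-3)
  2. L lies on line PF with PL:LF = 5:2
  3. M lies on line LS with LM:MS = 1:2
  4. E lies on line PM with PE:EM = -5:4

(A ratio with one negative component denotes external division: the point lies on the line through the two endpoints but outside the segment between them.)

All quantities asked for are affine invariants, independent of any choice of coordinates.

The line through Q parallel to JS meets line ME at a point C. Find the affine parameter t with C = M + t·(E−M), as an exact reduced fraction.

t = 1/10

Work in coordinates with P = (0, 0), Q = (1, 0), F = (0, 1), J = (-3, 2).
1. S lies on line JP with JS:SP = 2:(-3) ⇒ S = (-9, 6)
2. L lies on line PF with PL:LF = 5:2 ⇒ L = (0, 5/7)
3. M lies on line LS with LM:MS = 1:2 ⇒ M = (-3, 52/21)
4. E lies on line PM with PE:EM = -5:4 ⇒ E = (-15, 260/21)
through Q parallel to JS: direction (-6, 4); meets ME at C = (-21/5, 52/15)
C = M + t·(E−M) with t = 1/10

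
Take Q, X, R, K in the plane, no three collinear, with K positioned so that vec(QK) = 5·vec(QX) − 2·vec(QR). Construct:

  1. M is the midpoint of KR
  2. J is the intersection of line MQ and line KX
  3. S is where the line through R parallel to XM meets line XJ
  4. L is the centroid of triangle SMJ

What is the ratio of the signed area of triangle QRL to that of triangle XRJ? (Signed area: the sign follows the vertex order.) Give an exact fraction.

[QRL]:[XRJ] = 7/6

Assign Q = (0, 0), X = (1, 0), R = (0, 1), K = (5, -2) — the answer is frame-independent, so this choice is without loss of generality.
1. M is the midpoint of KR ⇒ M = (5/2, -1/2)
2. J is the intersection of line MQ and line KX ⇒ J = (5/3, -1/3)
3. S is where the line through R parallel to XM meets line XJ ⇒ S = (-3, 2)
4. L is the centroid of triangle SMJ ⇒ L = (7/18, 7/18)
2·[QRL] = -7/18, 2·[XRJ] = -1/3
[QRL]:[XRJ] = -7/18:-1/3 = 7/6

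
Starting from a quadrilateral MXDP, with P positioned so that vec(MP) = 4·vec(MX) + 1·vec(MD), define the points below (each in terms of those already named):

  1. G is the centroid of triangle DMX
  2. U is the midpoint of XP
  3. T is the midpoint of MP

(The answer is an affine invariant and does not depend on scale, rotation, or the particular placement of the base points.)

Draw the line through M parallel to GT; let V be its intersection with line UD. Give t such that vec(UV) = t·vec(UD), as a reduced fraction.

t = -1/3

Choose coordinates M = (0, 0), X = (1, 0), D = (0, 1), P = (4, 1).
1. G is the centroid of triangle DMX ⇒ G = (1/3, 1/3)
2. U is the midpoint of XP ⇒ U = (5/2, 1/2)
3. T is the midpoint of MP ⇒ T = (2, 1/2)
through M parallel to GT: direction (5/3, 1/6); meets UD at V = (10/3, 1/3)
V = U + t·(D−U) with t = -1/3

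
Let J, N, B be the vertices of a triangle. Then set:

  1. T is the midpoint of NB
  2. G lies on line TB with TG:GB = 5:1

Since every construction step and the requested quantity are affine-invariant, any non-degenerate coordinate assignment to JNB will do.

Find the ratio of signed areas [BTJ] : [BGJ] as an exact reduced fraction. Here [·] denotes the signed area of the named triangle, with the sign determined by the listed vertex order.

Work in coordinates with J = (0, 0), N = (1, 0), B = (0, 1).
1. T is the midpoint of NB ⇒ T = (1/2, 1/2)
2. G lies on line TB with TG:GB = 5:1 ⇒ G = (1/12, 11/12)
2·[BTJ] = -1/2, 2·[BGJ] = -1/12
[BTJ]:[BGJ] = -1/2:-1/12 = 6

[BTJ]:[BGJ] = 6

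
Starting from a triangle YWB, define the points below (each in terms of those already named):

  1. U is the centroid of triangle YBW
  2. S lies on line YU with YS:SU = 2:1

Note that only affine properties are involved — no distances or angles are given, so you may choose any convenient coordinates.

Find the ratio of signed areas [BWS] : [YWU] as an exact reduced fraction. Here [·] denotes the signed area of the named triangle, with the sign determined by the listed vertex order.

[BWS]:[YWU] = -5/3

Choose coordinates Y = (0, 0), W = (1, 0), B = (0, 1).
1. U is the centroid of triangle YBW ⇒ U = (1/3, 1/3)
2. S lies on line YU with YS:SU = 2:1 ⇒ S = (2/9, 2/9)
2·[BWS] = -5/9, 2·[YWU] = 1/3
[BWS]:[YWU] = -5/9:1/3 = -5/3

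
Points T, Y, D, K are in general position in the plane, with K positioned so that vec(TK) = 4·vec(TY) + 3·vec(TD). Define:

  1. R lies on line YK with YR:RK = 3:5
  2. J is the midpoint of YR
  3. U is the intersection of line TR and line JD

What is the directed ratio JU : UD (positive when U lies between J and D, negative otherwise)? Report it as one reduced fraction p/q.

JU:UD = 9/34

Choose coordinates T = (0, 0), Y = (1, 0), D = (0, 1), K = (4, 3).
1. R lies on line YK with YR:RK = 3:5 ⇒ R = (17/8, 9/8)
2. J is the midpoint of YR ⇒ J = (25/16, 9/16)
3. U is the intersection of line TR and line JD ⇒ U = (425/344, 225/344)
U = J + t·(D−J) with t = 9/43, so JU:UD = t:(1−t) = 9/43:34/43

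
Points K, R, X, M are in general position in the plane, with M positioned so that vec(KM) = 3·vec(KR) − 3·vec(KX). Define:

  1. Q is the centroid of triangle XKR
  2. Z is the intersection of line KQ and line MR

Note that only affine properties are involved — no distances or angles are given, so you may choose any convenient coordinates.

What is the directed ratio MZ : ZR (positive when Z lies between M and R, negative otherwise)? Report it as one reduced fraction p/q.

MZ:ZR = -6

Assign K = (0, 0), R = (1, 0), X = (0, 1), M = (3, -3) — the answer is frame-independent, so this choice is without loss of generality.
1. Q is the centroid of triangle XKR ⇒ Q = (1/3, 1/3)
2. Z is the intersection of line KQ and line MR ⇒ Z = (3/5, 3/5)
Z = M + t·(R−M) with t = 6/5, so MZ:ZR = t:(1−t) = 6/5:-1/5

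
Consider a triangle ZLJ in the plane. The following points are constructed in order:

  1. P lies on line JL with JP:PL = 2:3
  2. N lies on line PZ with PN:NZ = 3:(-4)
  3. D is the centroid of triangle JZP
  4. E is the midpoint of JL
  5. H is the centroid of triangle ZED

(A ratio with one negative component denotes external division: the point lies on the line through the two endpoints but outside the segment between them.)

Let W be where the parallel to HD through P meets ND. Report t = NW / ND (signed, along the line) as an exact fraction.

Work in coordinates with Z = (0, 0), L = (1, 0), J = (0, 1).
1. P lies on line JL with JP:PL = 2:3 ⇒ P = (2/5, 3/5)
2. N lies on line PZ with PN:NZ = 3:(-4) ⇒ N = (8/5, 12/5)
3. D is the centroid of triangle JZP ⇒ D = (2/15, 8/15)
4. E is the midpoint of JL ⇒ E = (1/2, 1/2)
5. H is the centroid of triangle ZED ⇒ H = (19/90, 31/90)
through P parallel to HD: direction (-7/90, 17/90); meets ND at W = (31/95, 74/95)
W = N + t·(D−N) with t = 33/38

t = 33/38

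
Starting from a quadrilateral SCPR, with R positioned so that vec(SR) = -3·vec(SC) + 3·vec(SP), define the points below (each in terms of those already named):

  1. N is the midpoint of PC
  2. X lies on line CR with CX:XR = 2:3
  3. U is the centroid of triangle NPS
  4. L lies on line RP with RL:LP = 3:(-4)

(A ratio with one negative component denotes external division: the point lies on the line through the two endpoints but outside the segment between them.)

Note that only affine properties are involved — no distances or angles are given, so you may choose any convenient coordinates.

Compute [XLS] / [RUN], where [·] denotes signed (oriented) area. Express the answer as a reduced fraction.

Choose coordinates S = (0, 0), C = (1, 0), P = (0, 1), R = (-3, 3).
1. N is the midpoint of PC ⇒ N = (1/2, 1/2)
2. X lies on line CR with CX:XR = 2:3 ⇒ X = (-3/5, 6/5)
3. U is the centroid of triangle NPS ⇒ U = (1/6, 1/2)
4. L lies on line RP with RL:LP = 3:(-4) ⇒ L = (-12, 9)
2·[XLS] = 9, 2·[RUN] = 5/6
[XLS]:[RUN] = 9:5/6 = 54/5

[XLS]:[RUN] = 54/5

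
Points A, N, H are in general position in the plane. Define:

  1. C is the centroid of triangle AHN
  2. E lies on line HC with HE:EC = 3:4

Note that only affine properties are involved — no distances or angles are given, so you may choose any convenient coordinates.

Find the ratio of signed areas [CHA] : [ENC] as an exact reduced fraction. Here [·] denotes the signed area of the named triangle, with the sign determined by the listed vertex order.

Set A = (0, 0), N = (1, 0), H = (0, 1); any affine frame gives the same invariant.
1. C is the centroid of triangle AHN ⇒ C = (1/3, 1/3)
2. E lies on line HC with HE:EC = 3:4 ⇒ E = (1/7, 5/7)
2·[CHA] = 1/3, 2·[ENC] = -4/21
[CHA]:[ENC] = 1/3:-4/21 = -7/4

[CHA]:[ENC] = -7/4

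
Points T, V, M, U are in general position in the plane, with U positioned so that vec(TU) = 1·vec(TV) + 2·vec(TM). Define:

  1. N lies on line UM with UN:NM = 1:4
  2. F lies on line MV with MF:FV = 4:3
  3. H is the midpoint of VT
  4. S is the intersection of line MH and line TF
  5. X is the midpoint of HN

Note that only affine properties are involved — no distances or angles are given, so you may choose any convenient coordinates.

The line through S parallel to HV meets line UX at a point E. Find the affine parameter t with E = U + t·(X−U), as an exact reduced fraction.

t = 190/121

Choose coordinates T = (0, 0), V = (1, 0), M = (0, 1), U = (1, 2).
1. N lies on line UM with UN:NM = 1:4 ⇒ N = (4/5, 9/5)
2. F lies on line MV with MF:FV = 4:3 ⇒ F = (4/7, 3/7)
3. H is the midpoint of VT ⇒ H = (1/2, 0)
4. S is the intersection of line MH and line TF ⇒ S = (4/11, 3/11)
5. X is the midpoint of HN ⇒ X = (13/20, 9/10)
through S parallel to HV: direction (1/2, 0); meets UX at E = (109/242, 3/11)
E = U + t·(X−U) with t = 190/121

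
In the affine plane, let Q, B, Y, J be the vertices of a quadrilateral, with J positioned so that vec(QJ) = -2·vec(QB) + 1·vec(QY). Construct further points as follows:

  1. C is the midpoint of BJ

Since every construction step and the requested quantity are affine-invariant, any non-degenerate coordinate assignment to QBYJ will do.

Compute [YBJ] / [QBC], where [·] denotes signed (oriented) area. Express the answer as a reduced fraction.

[YBJ]:[QBC] = -4

Set Q = (0, 0), B = (1, 0), Y = (0, 1), J = (-2, 1); any affine frame gives the same invariant.
1. C is the midpoint of BJ ⇒ C = (-1/2, 1/2)
2·[YBJ] = -2, 2·[QBC] = 1/2
[YBJ]:[QBC] = -2:1/2 = -4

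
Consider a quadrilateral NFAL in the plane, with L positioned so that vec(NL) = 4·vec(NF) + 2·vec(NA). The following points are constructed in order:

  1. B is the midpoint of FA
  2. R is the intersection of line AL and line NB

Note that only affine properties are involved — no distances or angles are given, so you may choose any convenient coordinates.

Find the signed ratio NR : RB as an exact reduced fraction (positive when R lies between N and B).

NR:RB = -8/5

Assign N = (0, 0), F = (1, 0), A = (0, 1), L = (4, 2) — the answer is frame-independent, so this choice is without loss of generality.
1. B is the midpoint of FA ⇒ B = (1/2, 1/2)
2. R is the intersection of line AL and line NB ⇒ R = (4/3, 4/3)
R = N + t·(B−N) with t = 8/3, so NR:RB = t:(1−t) = 8/3:-5/3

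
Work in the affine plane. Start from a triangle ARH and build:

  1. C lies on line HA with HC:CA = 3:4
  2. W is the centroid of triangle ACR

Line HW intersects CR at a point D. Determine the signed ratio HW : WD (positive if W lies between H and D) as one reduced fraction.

Assign A = (0, 0), R = (1, 0), H = (0, 1) — the answer is frame-independent, so this choice is without loss of generality.
1. C lies on line HA with HC:CA = 3:4 ⇒ C = (0, 4/7)
2. W is the centroid of triangle ACR ⇒ W = (1/3, 4/21)
line HW meets CR at D = (3/13, 40/91)
W = H + t·(D−H) with t = 13/9, so HW:WD = 13/9:-4/9

HW:WD = -13/4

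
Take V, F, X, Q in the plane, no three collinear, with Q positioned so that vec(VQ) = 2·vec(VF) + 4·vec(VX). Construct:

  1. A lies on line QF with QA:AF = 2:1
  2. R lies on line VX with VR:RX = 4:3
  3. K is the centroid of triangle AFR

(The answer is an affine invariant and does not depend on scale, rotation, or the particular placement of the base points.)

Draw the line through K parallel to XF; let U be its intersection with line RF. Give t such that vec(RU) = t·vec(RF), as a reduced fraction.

Work in coordinates with V = (0, 0), F = (1, 0), X = (0, 1), Q = (2, 4).
1. A lies on line QF with QA:AF = 2:1 ⇒ A = (4/3, 4/3)
2. R lies on line VX with VR:RX = 4:3 ⇒ R = (0, 4/7)
3. K is the centroid of triangle AFR ⇒ K = (7/9, 40/63)
through K parallel to XF: direction (1, -1); meets RF at U = (53/27, -104/189)
U = R + t·(F−R) with t = 53/27

t = 53/27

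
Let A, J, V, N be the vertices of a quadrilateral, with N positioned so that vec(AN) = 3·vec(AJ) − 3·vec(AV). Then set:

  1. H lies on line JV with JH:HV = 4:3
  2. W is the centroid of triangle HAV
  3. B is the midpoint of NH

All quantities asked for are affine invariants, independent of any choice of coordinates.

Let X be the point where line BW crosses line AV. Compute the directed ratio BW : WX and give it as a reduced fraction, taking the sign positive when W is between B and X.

BW:WX = 11

Set A = (0, 0), J = (1, 0), V = (0, 1), N = (3, -3); any affine frame gives the same invariant.
1. H lies on line JV with JH:HV = 4:3 ⇒ H = (3/7, 4/7)
2. W is the centroid of triangle HAV ⇒ W = (1/7, 11/21)
3. B is the midpoint of NH ⇒ B = (12/7, -17/14)
line BW meets AV at X = (0, 15/22)
W = B + t·(X−B) with t = 11/12, so BW:WX = 11/12:1/12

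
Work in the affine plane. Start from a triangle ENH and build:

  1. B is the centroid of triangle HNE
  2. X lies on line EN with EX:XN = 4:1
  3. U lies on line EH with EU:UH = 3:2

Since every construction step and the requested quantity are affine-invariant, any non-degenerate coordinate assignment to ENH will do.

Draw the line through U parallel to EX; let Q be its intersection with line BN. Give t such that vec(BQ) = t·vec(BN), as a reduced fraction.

t = -4/5

Choose coordinates E = (0, 0), N = (1, 0), H = (0, 1).
1. B is the centroid of triangle HNE ⇒ B = (1/3, 1/3)
2. X lies on line EN with EX:XN = 4:1 ⇒ X = (4/5, 0)
3. U lies on line EH with EU:UH = 3:2 ⇒ U = (0, 3/5)
through U parallel to EX: direction (4/5, 0); meets BN at Q = (-1/5, 3/5)
Q = B + t·(N−B) with t = -4/5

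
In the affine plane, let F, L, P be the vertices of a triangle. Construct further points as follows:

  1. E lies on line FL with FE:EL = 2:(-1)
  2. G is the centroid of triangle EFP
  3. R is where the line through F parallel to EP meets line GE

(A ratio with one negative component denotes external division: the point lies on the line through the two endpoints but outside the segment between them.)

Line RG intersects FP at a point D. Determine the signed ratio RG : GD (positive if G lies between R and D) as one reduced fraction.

Assign F = (0, 0), L = (1, 0), P = (0, 1) — the answer is frame-independent, so this choice is without loss of generality.
1. E lies on line FL with FE:EL = 2:(-1) ⇒ E = (2, 0)
2. G is the centroid of triangle EFP ⇒ G = (2/3, 1/3)
3. R is where the line through F parallel to EP meets line GE ⇒ R = (-2, 1)
line RG meets FP at D = (0, 1/2)
G = R + t·(D−R) with t = 4/3, so RG:GD = 4/3:-1/3

RG:GD = -4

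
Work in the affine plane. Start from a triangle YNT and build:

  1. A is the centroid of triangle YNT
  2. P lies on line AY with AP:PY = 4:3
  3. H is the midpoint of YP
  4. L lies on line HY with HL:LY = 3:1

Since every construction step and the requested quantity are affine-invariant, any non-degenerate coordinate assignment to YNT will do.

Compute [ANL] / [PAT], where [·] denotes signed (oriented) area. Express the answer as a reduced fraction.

Set Y = (0, 0), N = (1, 0), T = (0, 1); any affine frame gives the same invariant.
1. A is the centroid of triangle YNT ⇒ A = (1/3, 1/3)
2. P lies on line AY with AP:PY = 4:3 ⇒ P = (1/7, 1/7)
3. H is the midpoint of YP ⇒ H = (1/14, 1/14)
4. L lies on line HY with HL:LY = 3:1 ⇒ L = (1/56, 1/56)
2·[ANL] = -53/168, 2·[PAT] = 4/21
[ANL]:[PAT] = -53/168:4/21 = -53/32

[ANL]:[PAT] = -53/32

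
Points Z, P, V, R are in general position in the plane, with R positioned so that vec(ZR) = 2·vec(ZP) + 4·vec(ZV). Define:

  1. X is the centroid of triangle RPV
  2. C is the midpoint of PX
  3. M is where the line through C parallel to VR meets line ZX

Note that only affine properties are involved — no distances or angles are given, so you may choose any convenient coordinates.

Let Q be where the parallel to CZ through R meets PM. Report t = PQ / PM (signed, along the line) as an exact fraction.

Work in coordinates with Z = (0, 0), P = (1, 0), V = (0, 1), R = (2, 4).
1. X is the centroid of triangle RPV ⇒ X = (1, 5/3)
2. C is the midpoint of PX ⇒ C = (1, 5/6)
3. M is where the line through C parallel to VR meets line ZX ⇒ M = (-4, -20/3)
through R parallel to CZ: direction (-1, -5/6); meets PM at Q = (22/3, 76/9)
Q = P + t·(M−P) with t = -19/15

t = -19/15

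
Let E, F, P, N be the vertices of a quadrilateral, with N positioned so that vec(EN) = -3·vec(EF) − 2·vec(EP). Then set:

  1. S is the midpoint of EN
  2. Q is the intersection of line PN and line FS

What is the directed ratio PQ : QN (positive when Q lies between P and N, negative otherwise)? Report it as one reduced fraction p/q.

Choose coordinates E = (0, 0), F = (1, 0), P = (0, 1), N = (-3, -2).
1. S is the midpoint of EN ⇒ S = (-3/2, -1)
2. Q is the intersection of line PN and line FS ⇒ Q = (-7/3, -4/3)
Q = P + t·(N−P) with t = 7/9, so PQ:QN = t:(1−t) = 7/9:2/9

PQ:QN = 7/2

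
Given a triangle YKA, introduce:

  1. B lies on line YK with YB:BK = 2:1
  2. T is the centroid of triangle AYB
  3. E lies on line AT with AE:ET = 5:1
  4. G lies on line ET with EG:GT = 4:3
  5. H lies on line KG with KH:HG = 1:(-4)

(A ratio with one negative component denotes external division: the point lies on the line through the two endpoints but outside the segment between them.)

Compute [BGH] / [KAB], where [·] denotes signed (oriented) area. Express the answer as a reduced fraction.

[BGH]:[KAB] = -32/63

Set Y = (0, 0), K = (1, 0), A = (0, 1); any affine frame gives the same invariant.
1. B lies on line YK with YB:BK = 2:1 ⇒ B = (2/3, 0)
2. T is the centroid of triangle AYB ⇒ T = (2/9, 1/3)
3. E lies on line AT with AE:ET = 5:1 ⇒ E = (5/27, 4/9)
4. G lies on line ET with EG:GT = 4:3 ⇒ G = (13/63, 8/21)
5. H lies on line KG with KH:HG = 1:(-4) ⇒ H = (239/189, -8/63)
2·[BGH] = -32/189, 2·[KAB] = 1/3
[BGH]:[KAB] = -32/189:1/3 = -32/63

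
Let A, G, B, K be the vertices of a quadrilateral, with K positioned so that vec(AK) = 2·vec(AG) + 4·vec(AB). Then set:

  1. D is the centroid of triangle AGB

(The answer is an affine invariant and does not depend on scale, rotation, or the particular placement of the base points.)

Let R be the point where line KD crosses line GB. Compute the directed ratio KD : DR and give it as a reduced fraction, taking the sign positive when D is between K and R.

Choose coordinates A = (0, 0), G = (1, 0), B = (0, 1), K = (2, 4).
1. D is the centroid of triangle AGB ⇒ D = (1/3, 1/3)
line KD meets GB at R = (7/16, 9/16)
D = K + t·(R−K) with t = 16/15, so KD:DR = 16/15:-1/15

KD:DR = -16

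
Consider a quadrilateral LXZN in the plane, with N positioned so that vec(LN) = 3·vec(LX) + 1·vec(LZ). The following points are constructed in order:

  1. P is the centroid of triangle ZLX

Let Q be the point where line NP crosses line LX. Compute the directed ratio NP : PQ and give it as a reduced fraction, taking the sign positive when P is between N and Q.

NP:PQ = 2

Work in coordinates with L = (0, 0), X = (1, 0), Z = (0, 1), N = (3, 1).
1. P is the centroid of triangle ZLX ⇒ P = (1/3, 1/3)
line NP meets LX at Q = (-1, 0)
P = N + t·(Q−N) with t = 2/3, so NP:PQ = 2/3:1/3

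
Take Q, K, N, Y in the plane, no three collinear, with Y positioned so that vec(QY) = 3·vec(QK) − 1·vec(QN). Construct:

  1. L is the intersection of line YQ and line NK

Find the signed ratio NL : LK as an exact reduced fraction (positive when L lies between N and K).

Work in coordinates with Q = (0, 0), K = (1, 0), N = (0, 1), Y = (3, -1).
1. L is the intersection of line YQ and line NK ⇒ L = (3/2, -1/2)
L = N + t·(K−N) with t = 3/2, so NL:LK = t:(1−t) = 3/2:-1/2

NL:LK = -3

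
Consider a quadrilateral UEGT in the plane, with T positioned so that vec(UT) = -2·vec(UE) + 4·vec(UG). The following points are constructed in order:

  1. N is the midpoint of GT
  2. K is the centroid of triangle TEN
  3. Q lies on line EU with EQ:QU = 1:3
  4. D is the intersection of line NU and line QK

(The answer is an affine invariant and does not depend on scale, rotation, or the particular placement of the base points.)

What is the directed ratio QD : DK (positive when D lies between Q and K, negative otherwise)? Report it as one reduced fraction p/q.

QD:DK = -15/4

Work in coordinates with U = (0, 0), E = (1, 0), G = (0, 1), T = (-2, 4).
1. N is the midpoint of GT ⇒ N = (-1, 5/2)
2. K is the centroid of triangle TEN ⇒ K = (-2/3, 13/6)
3. Q lies on line EU with EQ:QU = 1:3 ⇒ Q = (3/4, 0)
4. D is the intersection of line NU and line QK ⇒ D = (-13/11, 65/22)
D = Q + t·(K−Q) with t = 15/11, so QD:DK = t:(1−t) = 15/11:-4/11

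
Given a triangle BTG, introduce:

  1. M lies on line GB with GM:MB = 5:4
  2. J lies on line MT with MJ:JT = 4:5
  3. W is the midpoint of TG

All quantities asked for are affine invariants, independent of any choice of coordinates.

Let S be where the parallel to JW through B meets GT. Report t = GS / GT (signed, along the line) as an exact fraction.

t = 9/50

Work in coordinates with B = (0, 0), T = (1, 0), G = (0, 1).
1. M lies on line GB with GM:MB = 5:4 ⇒ M = (0, 4/9)
2. J lies on line MT with MJ:JT = 4:5 ⇒ J = (4/9, 20/81)
3. W is the midpoint of TG ⇒ W = (1/2, 1/2)
through B parallel to JW: direction (1/18, 41/162); meets GT at S = (9/50, 41/50)
S = G + t·(T−G) with t = 9/50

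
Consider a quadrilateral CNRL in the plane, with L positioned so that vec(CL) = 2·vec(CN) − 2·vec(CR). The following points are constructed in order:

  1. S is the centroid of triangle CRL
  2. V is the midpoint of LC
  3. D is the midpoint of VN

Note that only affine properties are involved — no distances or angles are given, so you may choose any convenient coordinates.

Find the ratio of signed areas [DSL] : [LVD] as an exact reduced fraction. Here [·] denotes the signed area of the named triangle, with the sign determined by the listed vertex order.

[DSL]:[LVD] = -2/3

Choose coordinates C = (0, 0), N = (1, 0), R = (0, 1), L = (2, -2).
1. S is the centroid of triangle CRL ⇒ S = (2/3, -1/3)
2. V is the midpoint of LC ⇒ V = (1, -1)
3. D is the midpoint of VN ⇒ D = (1, -1/2)
2·[DSL] = 1/3, 2·[LVD] = -1/2
[DSL]:[LVD] = 1/3:-1/2 = -2/3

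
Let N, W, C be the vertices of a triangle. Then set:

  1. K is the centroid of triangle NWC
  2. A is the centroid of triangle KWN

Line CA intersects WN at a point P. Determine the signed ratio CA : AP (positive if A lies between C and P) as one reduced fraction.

Work in coordinates with N = (0, 0), W = (1, 0), C = (0, 1).
1. K is the centroid of triangle NWC ⇒ K = (1/3, 1/3)
2. A is the centroid of triangle KWN ⇒ A = (4/9, 1/9)
line CA meets WN at P = (1/2, 0)
A = C + t·(P−C) with t = 8/9, so CA:AP = 8/9:1/9

CA:AP = 8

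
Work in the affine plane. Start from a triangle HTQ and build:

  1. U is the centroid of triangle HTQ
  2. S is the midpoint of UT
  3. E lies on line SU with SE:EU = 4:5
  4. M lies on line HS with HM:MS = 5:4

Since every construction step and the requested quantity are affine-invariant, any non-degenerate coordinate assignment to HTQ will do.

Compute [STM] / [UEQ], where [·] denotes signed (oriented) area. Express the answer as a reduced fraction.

Choose coordinates H = (0, 0), T = (1, 0), Q = (0, 1).
1. U is the centroid of triangle HTQ ⇒ U = (1/3, 1/3)
2. S is the midpoint of UT ⇒ S = (2/3, 1/6)
3. E lies on line SU with SE:EU = 4:5 ⇒ E = (14/27, 13/54)
4. M lies on line HS with HM:MS = 5:4 ⇒ M = (10/27, 5/54)
2·[STM] = -2/27, 2·[UEQ] = 5/54
[STM]:[UEQ] = -2/27:5/54 = -4/5

[STM]:[UEQ] = -4/5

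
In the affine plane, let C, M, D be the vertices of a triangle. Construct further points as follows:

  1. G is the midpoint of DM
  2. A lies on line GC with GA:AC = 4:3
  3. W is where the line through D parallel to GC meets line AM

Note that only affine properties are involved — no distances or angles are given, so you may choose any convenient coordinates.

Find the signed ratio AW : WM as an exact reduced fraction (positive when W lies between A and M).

AW:WM = -1/2

Choose coordinates C = (0, 0), M = (1, 0), D = (0, 1).
1. G is the midpoint of DM ⇒ G = (1/2, 1/2)
2. A lies on line GC with GA:AC = 4:3 ⇒ A = (3/14, 3/14)
3. W is where the line through D parallel to GC meets line AM ⇒ W = (-4/7, 3/7)
W = A + t·(M−A) with t = -1, so AW:WM = t:(1−t) = -1:2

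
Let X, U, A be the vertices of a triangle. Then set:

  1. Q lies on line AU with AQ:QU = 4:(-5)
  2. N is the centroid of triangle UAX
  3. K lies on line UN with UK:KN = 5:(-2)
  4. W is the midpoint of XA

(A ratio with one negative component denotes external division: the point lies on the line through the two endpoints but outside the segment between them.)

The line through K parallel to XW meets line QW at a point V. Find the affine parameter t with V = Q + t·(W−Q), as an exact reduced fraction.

Choose coordinates X = (0, 0), U = (1, 0), A = (0, 1).
1. Q lies on line AU with AQ:QU = 4:(-5) ⇒ Q = (-4, 5)
2. N is the centroid of triangle UAX ⇒ N = (1/3, 1/3)
3. K lies on line UN with UK:KN = 5:(-2) ⇒ K = (-1/9, 5/9)
4. W is the midpoint of XA ⇒ W = (0, 1/2)
through K parallel to XW: direction (0, 1/2); meets QW at V = (-1/9, 5/8)
V = Q + t·(W−Q) with t = 35/36

t = 35/36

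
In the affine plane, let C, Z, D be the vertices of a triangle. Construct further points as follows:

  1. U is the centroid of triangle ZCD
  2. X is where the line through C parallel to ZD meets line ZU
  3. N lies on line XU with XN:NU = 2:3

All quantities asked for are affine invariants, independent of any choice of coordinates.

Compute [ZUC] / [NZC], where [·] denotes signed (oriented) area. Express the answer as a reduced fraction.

[ZUC]:[NZC] = -5/11

Assign C = (0, 0), Z = (1, 0), D = (0, 1) — the answer is frame-independent, so this choice is without loss of generality.
1. U is the centroid of triangle ZCD ⇒ U = (1/3, 1/3)
2. X is where the line through C parallel to ZD meets line ZU ⇒ X = (-1, 1)
3. N lies on line XU with XN:NU = 2:3 ⇒ N = (-7/15, 11/15)
2·[ZUC] = 1/3, 2·[NZC] = -11/15
[ZUC]:[NZC] = 1/3:-11/15 = -5/11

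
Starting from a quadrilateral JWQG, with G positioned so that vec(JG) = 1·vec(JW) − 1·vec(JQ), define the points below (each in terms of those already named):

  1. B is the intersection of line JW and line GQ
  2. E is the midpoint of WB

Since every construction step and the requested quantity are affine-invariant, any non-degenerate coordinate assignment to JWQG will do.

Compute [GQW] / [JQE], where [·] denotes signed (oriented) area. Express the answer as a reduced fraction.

Work in coordinates with J = (0, 0), W = (1, 0), Q = (0, 1), G = (1, -1).
1. B is the intersection of line JW and line GQ ⇒ B = (1/2, 0)
2. E is the midpoint of WB ⇒ E = (3/4, 0)
2·[GQW] = -1, 2·[JQE] = -3/4
[GQW]:[JQE] = -1:-3/4 = 4/3

[GQW]:[JQE] = 4/3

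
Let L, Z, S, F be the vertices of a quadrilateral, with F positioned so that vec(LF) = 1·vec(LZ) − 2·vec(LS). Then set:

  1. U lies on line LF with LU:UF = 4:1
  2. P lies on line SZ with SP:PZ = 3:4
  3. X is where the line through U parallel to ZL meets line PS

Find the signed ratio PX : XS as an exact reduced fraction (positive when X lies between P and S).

PX:XS = -76/91

Work in coordinates with L = (0, 0), Z = (1, 0), S = (0, 1), F = (1, -2).
1. U lies on line LF with LU:UF = 4:1 ⇒ U = (4/5, -8/5)
2. P lies on line SZ with SP:PZ = 3:4 ⇒ P = (3/7, 4/7)
3. X is where the line through U parallel to ZL meets line PS ⇒ X = (13/5, -8/5)
X = P + t·(S−P) with t = -76/15, so PX:XS = t:(1−t) = -76/15:91/15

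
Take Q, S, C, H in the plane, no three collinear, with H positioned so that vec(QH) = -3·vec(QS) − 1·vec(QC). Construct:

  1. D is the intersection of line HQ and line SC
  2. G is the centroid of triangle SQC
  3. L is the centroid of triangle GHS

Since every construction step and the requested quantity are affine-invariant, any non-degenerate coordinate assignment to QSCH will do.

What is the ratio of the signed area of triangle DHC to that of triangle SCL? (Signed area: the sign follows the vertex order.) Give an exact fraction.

[DHC]:[SCL] = -135/64

Assign Q = (0, 0), S = (1, 0), C = (0, 1), H = (-3, -1) — the answer is frame-independent, so this choice is without loss of generality.
1. D is the intersection of line HQ and line SC ⇒ D = (3/4, 1/4)
2. G is the centroid of triangle SQC ⇒ G = (1/3, 1/3)
3. L is the centroid of triangle GHS ⇒ L = (-5/9, -2/9)
2·[DHC] = -15/4, 2·[SCL] = 16/9
[DHC]:[SCL] = -15/4:16/9 = -135/64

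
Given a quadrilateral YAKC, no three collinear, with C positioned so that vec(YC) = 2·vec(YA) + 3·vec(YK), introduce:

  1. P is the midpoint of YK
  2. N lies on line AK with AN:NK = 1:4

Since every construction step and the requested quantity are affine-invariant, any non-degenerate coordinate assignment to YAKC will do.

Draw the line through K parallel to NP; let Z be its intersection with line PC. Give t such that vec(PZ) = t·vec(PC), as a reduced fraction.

t = 2/13

Assign Y = (0, 0), A = (1, 0), K = (0, 1), C = (2, 3) — the answer is frame-independent, so this choice is without loss of generality.
1. P is the midpoint of YK ⇒ P = (0, 1/2)
2. N lies on line AK with AN:NK = 1:4 ⇒ N = (4/5, 1/5)
through K parallel to NP: direction (-4/5, 3/10); meets PC at Z = (4/13, 23/26)
Z = P + t·(C−P) with t = 2/13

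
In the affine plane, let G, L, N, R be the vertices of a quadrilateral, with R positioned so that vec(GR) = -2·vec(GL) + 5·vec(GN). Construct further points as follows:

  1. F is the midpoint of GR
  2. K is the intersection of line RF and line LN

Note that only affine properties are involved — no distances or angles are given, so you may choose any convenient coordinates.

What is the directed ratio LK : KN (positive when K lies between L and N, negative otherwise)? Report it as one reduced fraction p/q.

Set G = (0, 0), L = (1, 0), N = (0, 1), R = (-2, 5); any affine frame gives the same invariant.
1. F is the midpoint of GR ⇒ F = (-1, 5/2)
2. K is the intersection of line RF and line LN ⇒ K = (-2/3, 5/3)
K = L + t·(N−L) with t = 5/3, so LK:KN = t:(1−t) = 5/3:-2/3

LK:KN = -5/2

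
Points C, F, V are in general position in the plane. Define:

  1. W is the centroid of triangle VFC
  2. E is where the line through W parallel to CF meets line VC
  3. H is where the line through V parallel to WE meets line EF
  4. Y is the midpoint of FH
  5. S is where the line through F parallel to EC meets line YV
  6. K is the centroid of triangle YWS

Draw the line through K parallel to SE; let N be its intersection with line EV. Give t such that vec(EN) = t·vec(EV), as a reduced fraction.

Set C = (0, 0), F = (1, 0), V = (0, 1); any affine frame gives the same invariant.
1. W is the centroid of triangle VFC ⇒ W = (1/3, 1/3)
2. E is where the line through W parallel to CF meets line VC ⇒ E = (0, 1/3)
3. H is where the line through V parallel to WE meets line EF ⇒ H = (-2, 1)
4. Y is the midpoint of FH ⇒ Y = (-1/2, 1/2)
5. S is where the line through F parallel to EC meets line YV ⇒ S = (1, 2)
6. K is the centroid of triangle YWS ⇒ K = (5/18, 17/18)
through K parallel to SE: direction (-1, -5/3); meets EV at N = (0, 13/27)
N = E + t·(V−E) with t = 2/9

t = 2/9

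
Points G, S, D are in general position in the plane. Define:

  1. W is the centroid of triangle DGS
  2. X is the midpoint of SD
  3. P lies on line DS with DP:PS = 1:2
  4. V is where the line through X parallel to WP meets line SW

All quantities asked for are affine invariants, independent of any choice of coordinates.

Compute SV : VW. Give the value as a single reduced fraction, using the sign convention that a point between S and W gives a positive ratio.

SV:VW = 3

Assign G = (0, 0), S = (1, 0), D = (0, 1) — the answer is frame-independent, so this choice is without loss of generality.
1. W is the centroid of triangle DGS ⇒ W = (1/3, 1/3)
2. X is the midpoint of SD ⇒ X = (1/2, 1/2)
3. P lies on line DS with DP:PS = 1:2 ⇒ P = (1/3, 2/3)
4. V is where the line through X parallel to WP meets line SW ⇒ V = (1/2, 1/4)
V = S + t·(W−S) with t = 3/4, so SV:VW = t:(1−t) = 3/4:1/4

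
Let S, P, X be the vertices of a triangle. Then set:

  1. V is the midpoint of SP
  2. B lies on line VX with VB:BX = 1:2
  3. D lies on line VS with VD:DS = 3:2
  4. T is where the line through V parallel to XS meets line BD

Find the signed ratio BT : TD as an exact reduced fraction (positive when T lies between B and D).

Assign S = (0, 0), P = (1, 0), X = (0, 1) — the answer is frame-independent, so this choice is without loss of generality.
1. V is the midpoint of SP ⇒ V = (1/2, 0)
2. B lies on line VX with VB:BX = 1:2 ⇒ B = (1/3, 1/3)
3. D lies on line VS with VD:DS = 3:2 ⇒ D = (1/5, 0)
4. T is where the line through V parallel to XS meets line BD ⇒ T = (1/2, 3/4)
T = B + t·(D−B) with t = -5/4, so BT:TD = t:(1−t) = -5/4:9/4

BT:TD = -5/9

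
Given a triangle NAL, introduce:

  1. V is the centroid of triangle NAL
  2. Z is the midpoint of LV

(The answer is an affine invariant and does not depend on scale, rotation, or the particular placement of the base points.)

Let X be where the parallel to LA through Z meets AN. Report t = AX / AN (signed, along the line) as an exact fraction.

Work in coordinates with N = (0, 0), A = (1, 0), L = (0, 1).
1. V is the centroid of triangle NAL ⇒ V = (1/3, 1/3)
2. Z is the midpoint of LV ⇒ Z = (1/6, 2/3)
through Z parallel to LA: direction (1, -1); meets AN at X = (5/6, 0)
X = A + t·(N−A) with t = 1/6

t = 1/6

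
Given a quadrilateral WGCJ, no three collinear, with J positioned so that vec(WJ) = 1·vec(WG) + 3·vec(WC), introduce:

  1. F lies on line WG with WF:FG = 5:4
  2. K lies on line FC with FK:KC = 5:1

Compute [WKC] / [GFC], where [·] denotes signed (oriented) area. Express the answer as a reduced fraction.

Choose coordinates W = (0, 0), G = (1, 0), C = (0, 1), J = (1, 3).
1. F lies on line WG with WF:FG = 5:4 ⇒ F = (5/9, 0)
2. K lies on line FC with FK:KC = 5:1 ⇒ K = (5/54, 5/6)
2·[WKC] = 5/54, 2·[GFC] = -4/9
[WKC]:[GFC] = 5/54:-4/9 = -5/24

[WKC]:[GFC] = -5/24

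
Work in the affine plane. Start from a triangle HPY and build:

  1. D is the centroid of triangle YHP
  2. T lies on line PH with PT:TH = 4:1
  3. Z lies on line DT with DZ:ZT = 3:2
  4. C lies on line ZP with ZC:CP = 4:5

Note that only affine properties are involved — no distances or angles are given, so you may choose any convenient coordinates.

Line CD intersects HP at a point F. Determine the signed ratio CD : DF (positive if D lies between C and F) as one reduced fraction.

CD:DF = -7/9

Set H = (0, 0), P = (1, 0), Y = (0, 1); any affine frame gives the same invariant.
1. D is the centroid of triangle YHP ⇒ D = (1/3, 1/3)
2. T lies on line PH with PT:TH = 4:1 ⇒ T = (1/5, 0)
3. Z lies on line DT with DZ:ZT = 3:2 ⇒ Z = (19/75, 2/15)
4. C lies on line ZP with ZC:CP = 4:5 ⇒ C = (79/135, 2/27)
line CD meets HP at F = (23/35, 0)
D = C + t·(F−C) with t = -7/2, so CD:DF = -7/2:9/2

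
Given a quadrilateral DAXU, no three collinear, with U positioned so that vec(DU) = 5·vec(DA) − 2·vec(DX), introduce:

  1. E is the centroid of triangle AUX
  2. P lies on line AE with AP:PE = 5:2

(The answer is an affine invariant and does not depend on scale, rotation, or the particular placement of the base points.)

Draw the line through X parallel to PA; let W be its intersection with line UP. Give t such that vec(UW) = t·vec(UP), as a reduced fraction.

t = 2

Set D = (0, 0), A = (1, 0), X = (0, 1), U = (5, -2); any affine frame gives the same invariant.
1. E is the centroid of triangle AUX ⇒ E = (2, -1/3)
2. P lies on line AE with AP:PE = 5:2 ⇒ P = (12/7, -5/21)
through X parallel to PA: direction (-5/7, 5/21); meets UP at W = (-11/7, 32/21)
W = U + t·(P−U) with t = 2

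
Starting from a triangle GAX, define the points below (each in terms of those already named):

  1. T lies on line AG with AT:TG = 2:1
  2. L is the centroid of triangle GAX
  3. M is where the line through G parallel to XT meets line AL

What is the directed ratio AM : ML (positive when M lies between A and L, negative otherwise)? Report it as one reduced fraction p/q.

AM:ML = -9/4

Choose coordinates G = (0, 0), A = (1, 0), X = (0, 1).
1. T lies on line AG with AT:TG = 2:1 ⇒ T = (1/3, 0)
2. L is the centroid of triangle GAX ⇒ L = (1/3, 1/3)
3. M is where the line through G parallel to XT meets line AL ⇒ M = (-1/5, 3/5)
M = A + t·(L−A) with t = 9/5, so AM:ML = t:(1−t) = 9/5:-4/5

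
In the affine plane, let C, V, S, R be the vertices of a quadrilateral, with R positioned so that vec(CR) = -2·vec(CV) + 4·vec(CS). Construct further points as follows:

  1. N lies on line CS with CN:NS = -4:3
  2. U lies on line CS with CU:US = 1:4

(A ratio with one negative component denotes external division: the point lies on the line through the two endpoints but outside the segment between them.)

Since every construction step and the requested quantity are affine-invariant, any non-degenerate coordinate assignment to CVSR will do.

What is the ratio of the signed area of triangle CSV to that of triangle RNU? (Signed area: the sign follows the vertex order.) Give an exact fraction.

[CSV]:[RNU] = 5/38

Set C = (0, 0), V = (1, 0), S = (0, 1), R = (-2, 4); any affine frame gives the same invariant.
1. N lies on line CS with CN:NS = -4:3 ⇒ N = (0, 4)
2. U lies on line CS with CU:US = 1:4 ⇒ U = (0, 1/5)
2·[CSV] = -1, 2·[RNU] = -38/5
[CSV]:[RNU] = -1:-38/5 = 5/38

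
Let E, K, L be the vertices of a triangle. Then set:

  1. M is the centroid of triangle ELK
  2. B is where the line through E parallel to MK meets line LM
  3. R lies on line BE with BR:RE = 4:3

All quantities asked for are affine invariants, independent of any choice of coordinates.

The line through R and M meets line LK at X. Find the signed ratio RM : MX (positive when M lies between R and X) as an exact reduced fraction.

RM:MX = 11/7

Work in coordinates with E = (0, 0), K = (1, 0), L = (0, 1).
1. M is the centroid of triangle ELK ⇒ M = (1/3, 1/3)
2. B is where the line through E parallel to MK meets line LM ⇒ B = (2/3, -1/3)
3. R lies on line BE with BR:RE = 4:3 ⇒ R = (2/7, -1/7)
line RM meets LK at X = (4/11, 7/11)
M = R + t·(X−R) with t = 11/18, so RM:MX = 11/18:7/18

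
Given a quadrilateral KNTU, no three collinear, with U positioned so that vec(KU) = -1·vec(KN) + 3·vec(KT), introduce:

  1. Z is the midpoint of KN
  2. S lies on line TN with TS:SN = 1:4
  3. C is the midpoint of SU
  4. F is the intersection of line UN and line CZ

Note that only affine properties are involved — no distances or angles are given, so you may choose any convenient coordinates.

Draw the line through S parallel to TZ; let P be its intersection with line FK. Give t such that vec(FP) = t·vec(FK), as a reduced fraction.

t = -7/125

Assign K = (0, 0), N = (1, 0), T = (0, 1), U = (-1, 3) — the answer is frame-independent, so this choice is without loss of generality.
1. Z is the midpoint of KN ⇒ Z = (1/2, 0)
2. S lies on line TN with TS:SN = 1:4 ⇒ S = (1/5, 4/5)
3. C is the midpoint of SU ⇒ C = (-2/5, 19/10)
4. F is the intersection of line UN and line CZ ⇒ F = (-8/11, 57/22)
through S parallel to TZ: direction (1/2, -1); meets FK at P = (-96/125, 342/125)
P = F + t·(K−F) with t = -7/125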